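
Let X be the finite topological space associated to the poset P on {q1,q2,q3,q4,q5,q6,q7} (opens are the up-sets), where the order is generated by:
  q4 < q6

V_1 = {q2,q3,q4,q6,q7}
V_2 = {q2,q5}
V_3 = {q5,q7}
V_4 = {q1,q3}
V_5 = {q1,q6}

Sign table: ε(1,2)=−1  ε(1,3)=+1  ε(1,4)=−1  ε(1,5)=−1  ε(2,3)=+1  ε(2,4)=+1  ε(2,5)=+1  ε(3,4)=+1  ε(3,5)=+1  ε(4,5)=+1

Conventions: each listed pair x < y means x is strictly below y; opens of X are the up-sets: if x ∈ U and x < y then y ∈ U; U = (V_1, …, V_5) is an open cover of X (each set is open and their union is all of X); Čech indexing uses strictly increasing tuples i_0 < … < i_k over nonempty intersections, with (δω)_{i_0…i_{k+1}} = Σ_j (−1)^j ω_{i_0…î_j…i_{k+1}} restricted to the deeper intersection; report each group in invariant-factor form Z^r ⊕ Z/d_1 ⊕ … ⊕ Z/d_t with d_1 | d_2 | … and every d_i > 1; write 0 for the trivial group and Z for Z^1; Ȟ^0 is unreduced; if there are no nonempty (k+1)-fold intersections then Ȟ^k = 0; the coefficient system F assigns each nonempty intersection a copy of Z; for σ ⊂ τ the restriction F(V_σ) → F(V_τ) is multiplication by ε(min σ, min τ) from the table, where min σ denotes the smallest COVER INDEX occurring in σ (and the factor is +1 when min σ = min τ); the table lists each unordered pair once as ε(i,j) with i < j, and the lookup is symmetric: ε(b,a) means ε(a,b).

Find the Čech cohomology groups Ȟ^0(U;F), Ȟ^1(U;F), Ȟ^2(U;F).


Ȟ^0 ≅ 0, Ȟ^1 ≅ Z ⊕ Z/2, Ȟ^2 ≅ 0

intersection data:
  V12={q2} V13={q7} V14={q3} V15={q6} V23={q5} V45={q1}
C dims 5,6; δ0: rk 5, SNF 1^4·2
Ȟ^0 = (5 − 5) − 0 = 0, so Ȟ^0 ≅ 0
Ȟ^1 = (6 − 0) − 5 = 1 plus torsion [2], so Ȟ^1 ≅ Z ⊕ Z/2
Ȟ^2 = (0 − 0) − 0 = 0, so Ȟ^2 ≅ 0


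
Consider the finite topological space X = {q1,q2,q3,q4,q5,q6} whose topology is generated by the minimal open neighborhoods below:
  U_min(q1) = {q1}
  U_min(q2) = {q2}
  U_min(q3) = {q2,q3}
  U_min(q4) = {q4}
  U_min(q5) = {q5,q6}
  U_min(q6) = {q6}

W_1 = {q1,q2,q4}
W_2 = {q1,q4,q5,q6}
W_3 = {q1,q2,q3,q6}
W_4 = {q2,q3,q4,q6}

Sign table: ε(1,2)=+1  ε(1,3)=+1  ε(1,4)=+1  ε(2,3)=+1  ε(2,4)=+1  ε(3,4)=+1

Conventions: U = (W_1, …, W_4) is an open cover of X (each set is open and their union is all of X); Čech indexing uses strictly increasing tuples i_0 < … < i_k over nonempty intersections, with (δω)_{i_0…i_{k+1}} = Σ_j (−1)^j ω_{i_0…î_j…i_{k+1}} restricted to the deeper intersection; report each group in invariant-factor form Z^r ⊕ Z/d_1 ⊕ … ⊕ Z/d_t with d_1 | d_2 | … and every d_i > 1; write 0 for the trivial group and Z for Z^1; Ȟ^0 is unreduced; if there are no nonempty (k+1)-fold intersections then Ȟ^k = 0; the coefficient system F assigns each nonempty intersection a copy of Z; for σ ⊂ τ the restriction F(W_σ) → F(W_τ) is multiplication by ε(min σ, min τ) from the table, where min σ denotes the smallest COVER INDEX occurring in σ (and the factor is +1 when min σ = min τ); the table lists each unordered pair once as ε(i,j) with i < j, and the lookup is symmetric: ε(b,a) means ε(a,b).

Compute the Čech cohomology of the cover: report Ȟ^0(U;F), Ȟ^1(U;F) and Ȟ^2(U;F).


Ȟ^0 ≅ Z, Ȟ^1 ≅ 0, Ȟ^2 ≅ Z

nonempty intersections:
  W12={q1,q4} W13={q1,q2} W14={q2,q4} W23={q1,q6} W24={q4,q6} W34={q2,q3,q6}
  W123={q1} W124={q4} W134={q2} W234={q6}
C dims 4,6,4; δ0: rk 3, SNF 1^3; δ1: rk 3, SNF 1^3
Ȟ^0: (4−3)−0=1 ⇒ Z
Ȟ^1: (6−3)−3=0 ⇒ 0
Ȟ^2: (4−0)−3=1 ⇒ Z


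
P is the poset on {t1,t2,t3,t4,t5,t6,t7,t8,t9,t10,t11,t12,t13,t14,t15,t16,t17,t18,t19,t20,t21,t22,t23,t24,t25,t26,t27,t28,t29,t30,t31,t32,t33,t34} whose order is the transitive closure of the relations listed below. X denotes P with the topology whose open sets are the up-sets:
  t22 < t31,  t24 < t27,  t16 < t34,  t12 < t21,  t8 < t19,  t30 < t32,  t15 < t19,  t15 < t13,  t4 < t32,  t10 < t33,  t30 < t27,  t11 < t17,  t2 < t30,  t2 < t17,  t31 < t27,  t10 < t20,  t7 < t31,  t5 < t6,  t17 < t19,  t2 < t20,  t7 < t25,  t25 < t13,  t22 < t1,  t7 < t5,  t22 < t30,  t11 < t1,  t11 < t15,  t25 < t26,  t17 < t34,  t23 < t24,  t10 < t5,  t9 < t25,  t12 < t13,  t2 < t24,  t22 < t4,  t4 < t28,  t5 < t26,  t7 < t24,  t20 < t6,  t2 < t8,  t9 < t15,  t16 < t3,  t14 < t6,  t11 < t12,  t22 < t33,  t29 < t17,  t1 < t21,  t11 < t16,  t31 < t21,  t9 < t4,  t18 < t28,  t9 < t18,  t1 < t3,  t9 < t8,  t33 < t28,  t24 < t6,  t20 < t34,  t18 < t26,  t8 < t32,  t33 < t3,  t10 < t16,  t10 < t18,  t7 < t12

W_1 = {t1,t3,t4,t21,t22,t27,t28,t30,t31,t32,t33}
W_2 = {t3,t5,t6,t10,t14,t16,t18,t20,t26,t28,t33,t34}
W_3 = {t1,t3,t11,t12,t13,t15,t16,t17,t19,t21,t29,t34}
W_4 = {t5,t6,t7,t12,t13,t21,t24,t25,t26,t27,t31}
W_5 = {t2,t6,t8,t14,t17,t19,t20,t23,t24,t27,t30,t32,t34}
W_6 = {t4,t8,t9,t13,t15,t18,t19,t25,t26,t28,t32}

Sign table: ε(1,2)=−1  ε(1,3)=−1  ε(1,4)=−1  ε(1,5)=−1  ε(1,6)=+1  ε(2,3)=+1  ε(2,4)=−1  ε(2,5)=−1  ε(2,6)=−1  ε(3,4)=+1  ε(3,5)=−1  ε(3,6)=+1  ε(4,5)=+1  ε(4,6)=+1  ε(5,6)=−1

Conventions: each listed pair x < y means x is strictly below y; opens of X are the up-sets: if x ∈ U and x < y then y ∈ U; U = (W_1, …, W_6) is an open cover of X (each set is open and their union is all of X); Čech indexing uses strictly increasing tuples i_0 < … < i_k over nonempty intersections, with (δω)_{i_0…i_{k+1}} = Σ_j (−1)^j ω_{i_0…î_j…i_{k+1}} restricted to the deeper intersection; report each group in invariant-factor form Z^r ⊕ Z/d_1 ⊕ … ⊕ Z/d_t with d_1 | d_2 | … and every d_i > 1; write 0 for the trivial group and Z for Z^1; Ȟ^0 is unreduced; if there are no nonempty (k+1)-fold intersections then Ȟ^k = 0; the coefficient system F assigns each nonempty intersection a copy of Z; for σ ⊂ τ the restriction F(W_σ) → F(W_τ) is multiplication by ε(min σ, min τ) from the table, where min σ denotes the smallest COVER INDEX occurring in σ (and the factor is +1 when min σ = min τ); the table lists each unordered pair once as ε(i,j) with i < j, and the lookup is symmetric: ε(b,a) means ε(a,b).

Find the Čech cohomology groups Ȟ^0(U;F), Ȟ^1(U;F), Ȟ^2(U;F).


Ȟ^0 ≅ 0, Ȟ^1 ≅ Z/2 and Ȟ^2 ≅ Z

cover nerve:
  W12={t3,t28,t33} W13={t1,t3,t21} W14={t21,t27,t31} W15={t27,t30,t32} W16={t4,t28,t32} W23={t3,t16,t34} W24={t5,t6,t26} W25={t6,t14,t20,t34} W26={t18,t26,t28} W34={t12,t13,t21} W35={t17,t19,t34} W36={t13,t15,t19} W45={t6,t24,t27} W46={t13,t25,t26} W56={t8,t19,t32}
  W123={t3} W126={t28} W134={t21} W145={t27} W156={t32} W235={t34} W245={t6} W246={t26} W346={t13} W356={t19}
C dims 6,15,10; δ0: rk 6, SNF 1^5·2; δ1: rk 9, SNF 1^9
Ȟ^0: (6−6)−0=0 ⇒ 0
Ȟ^1: (15−9)−6=0 plus torsion [2] ⇒ Z/2
Ȟ^2: (10−0)−9=1 ⇒ Z


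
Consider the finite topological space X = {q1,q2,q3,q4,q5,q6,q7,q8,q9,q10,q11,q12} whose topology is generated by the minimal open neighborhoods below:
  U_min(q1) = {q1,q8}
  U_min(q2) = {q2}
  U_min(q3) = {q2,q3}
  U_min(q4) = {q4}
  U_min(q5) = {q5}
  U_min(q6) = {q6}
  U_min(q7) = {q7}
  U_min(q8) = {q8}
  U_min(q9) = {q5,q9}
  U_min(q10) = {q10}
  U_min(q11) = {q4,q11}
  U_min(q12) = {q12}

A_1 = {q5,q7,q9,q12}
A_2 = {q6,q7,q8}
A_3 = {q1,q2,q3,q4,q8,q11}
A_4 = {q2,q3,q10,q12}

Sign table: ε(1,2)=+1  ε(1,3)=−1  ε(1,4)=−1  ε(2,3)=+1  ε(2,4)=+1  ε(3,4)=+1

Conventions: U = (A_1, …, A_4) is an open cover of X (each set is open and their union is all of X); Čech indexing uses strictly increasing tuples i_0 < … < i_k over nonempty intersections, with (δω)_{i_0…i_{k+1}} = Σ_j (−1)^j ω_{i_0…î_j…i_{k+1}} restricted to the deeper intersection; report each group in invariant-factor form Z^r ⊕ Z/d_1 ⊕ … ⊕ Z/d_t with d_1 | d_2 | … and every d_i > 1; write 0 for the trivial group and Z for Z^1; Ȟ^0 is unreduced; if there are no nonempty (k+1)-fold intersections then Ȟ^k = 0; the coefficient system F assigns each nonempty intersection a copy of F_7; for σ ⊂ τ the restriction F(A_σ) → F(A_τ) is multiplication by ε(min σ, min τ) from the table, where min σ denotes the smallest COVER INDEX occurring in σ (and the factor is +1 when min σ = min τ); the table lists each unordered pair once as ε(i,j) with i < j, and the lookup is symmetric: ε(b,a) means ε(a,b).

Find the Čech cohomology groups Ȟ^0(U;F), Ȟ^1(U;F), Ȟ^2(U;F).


Ȟ^0 ≅ 0; Ȟ^1 ≅ 0; Ȟ^2 ≅ 0

nonempty overlaps:
  A12={q7} A14={q12} A23={q8} A34={q2,q3}
C dims 4,4; δ0: rk_F7 4
degree 0: 4−4−0 = 0 → Ȟ^0 ≅ 0
degree 1: 4−0−4 = 0 → Ȟ^1 ≅ 0
degree 2: 0−0−0 = 0 → Ȟ^2 ≅ 0


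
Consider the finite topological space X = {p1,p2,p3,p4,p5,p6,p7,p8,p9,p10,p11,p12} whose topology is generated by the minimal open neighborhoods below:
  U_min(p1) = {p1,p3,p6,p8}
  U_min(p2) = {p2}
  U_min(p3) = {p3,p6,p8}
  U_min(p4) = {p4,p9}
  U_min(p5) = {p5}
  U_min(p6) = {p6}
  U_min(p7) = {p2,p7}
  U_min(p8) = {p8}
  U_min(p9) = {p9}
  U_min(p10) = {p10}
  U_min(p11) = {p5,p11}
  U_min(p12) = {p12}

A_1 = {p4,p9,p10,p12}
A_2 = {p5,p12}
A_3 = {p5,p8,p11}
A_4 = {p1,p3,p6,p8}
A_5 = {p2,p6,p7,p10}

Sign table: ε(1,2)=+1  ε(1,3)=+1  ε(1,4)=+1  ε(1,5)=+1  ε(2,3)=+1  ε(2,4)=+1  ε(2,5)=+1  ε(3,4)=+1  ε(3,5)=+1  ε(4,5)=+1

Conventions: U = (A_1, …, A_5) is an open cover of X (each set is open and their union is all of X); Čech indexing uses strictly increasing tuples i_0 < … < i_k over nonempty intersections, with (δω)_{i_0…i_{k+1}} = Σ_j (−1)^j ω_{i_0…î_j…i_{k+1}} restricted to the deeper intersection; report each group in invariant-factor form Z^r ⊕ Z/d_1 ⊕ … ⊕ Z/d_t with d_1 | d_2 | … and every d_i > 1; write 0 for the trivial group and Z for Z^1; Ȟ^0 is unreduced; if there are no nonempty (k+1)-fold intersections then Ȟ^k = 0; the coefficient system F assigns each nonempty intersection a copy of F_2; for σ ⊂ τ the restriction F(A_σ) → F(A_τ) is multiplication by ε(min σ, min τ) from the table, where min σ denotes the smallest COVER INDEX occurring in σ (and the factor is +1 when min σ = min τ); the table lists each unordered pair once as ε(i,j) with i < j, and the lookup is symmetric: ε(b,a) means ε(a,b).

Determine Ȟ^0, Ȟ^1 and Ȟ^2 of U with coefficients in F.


Ȟ^0(U;F) ≅ Z/2, Ȟ^1(U;F) ≅ Z/2 and Ȟ^2(U;F) ≅ 0

intersection data:
  A12={p12} A15={p10} A23={p5} A34={p8} A45={p6}
C dims 5,5; δ0: rk_F2 4
Ȟ^0 = (5 − 4) − 0 = 1, so Ȟ^0 ≅ Z/2
Ȟ^1 = (5 − 0) − 4 = 1, so Ȟ^1 ≅ Z/2
Ȟ^2 = (0 − 0) − 0 = 0, so Ȟ^2 ≅ 0


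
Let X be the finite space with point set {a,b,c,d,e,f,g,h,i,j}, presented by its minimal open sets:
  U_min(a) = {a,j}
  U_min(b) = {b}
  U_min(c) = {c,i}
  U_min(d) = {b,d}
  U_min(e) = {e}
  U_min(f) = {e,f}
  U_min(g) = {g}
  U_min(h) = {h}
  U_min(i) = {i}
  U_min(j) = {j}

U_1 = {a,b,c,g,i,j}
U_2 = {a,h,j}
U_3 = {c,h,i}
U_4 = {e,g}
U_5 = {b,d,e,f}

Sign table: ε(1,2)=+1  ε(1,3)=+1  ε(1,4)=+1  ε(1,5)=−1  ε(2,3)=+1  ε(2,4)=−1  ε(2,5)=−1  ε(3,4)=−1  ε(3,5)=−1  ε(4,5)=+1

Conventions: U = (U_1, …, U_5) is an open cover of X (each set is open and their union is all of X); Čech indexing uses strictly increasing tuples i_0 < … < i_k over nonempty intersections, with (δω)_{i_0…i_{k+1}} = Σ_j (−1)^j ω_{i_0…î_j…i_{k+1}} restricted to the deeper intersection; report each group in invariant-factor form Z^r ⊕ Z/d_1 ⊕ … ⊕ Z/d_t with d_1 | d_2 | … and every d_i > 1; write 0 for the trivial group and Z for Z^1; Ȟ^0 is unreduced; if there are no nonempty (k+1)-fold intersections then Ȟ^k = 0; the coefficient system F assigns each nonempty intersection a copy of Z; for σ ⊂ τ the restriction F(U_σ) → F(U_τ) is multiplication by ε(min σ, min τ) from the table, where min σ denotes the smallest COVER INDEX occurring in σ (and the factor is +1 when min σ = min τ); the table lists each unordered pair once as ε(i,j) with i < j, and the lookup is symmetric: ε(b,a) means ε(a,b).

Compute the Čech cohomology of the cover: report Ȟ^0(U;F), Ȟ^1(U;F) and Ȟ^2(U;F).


Ȟ^0 ≅ 0,  Ȟ^1 ≅ Z ⊕ Z/2,  Ȟ^2 ≅ 0

nerve simplices:
  U12={a,j} U13={c,i} U14={g} U15={b} U23={h} U45={e}
C dims 5,6; δ0: rk 5, SNF 1^4·2
degree 0: 5−5−0 = 0 → Ȟ^0 ≅ 0
degree 1: 6−0−5 = 1 plus torsion [2] → Ȟ^1 ≅ Z ⊕ Z/2
degree 2: 0−0−0 = 0 → Ȟ^2 ≅ 0


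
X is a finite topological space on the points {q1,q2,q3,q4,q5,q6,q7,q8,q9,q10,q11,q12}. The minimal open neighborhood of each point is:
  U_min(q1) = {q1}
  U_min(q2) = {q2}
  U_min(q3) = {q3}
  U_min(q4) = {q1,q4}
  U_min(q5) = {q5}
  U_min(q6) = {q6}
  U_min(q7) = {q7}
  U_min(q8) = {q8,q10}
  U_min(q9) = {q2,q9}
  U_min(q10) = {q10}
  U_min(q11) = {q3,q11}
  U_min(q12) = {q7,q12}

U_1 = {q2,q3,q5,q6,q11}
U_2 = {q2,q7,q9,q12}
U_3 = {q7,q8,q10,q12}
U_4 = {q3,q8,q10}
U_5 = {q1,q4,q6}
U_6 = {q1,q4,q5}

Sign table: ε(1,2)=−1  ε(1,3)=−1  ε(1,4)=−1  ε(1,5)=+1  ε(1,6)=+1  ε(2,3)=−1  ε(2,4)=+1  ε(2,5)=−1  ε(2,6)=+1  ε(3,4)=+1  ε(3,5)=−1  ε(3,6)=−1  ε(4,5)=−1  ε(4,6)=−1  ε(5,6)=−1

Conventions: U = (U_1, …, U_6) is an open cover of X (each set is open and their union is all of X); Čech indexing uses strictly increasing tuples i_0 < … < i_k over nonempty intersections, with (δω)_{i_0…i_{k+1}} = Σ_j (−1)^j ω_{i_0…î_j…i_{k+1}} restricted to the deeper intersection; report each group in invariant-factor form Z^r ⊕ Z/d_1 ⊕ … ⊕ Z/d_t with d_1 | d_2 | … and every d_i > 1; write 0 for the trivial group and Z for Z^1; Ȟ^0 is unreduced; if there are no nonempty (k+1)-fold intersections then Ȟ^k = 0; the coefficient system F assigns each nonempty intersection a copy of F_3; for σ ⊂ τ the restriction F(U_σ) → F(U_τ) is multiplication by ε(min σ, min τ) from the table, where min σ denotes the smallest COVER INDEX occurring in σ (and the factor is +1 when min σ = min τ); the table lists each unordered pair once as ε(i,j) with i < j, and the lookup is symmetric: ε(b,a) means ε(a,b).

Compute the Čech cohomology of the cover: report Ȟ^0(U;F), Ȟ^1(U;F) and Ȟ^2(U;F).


Ȟ^0(U;F) ≅ 0; Ȟ^1(U;F) ≅ Z/3; Ȟ^2(U;F) ≅ 0

cover nerve:
  U12={q2} U14={q3} U15={q6} U16={q5} U23={q7,q12} U34={q8,q10} U56={q1,q4}
C dims 6,7; δ0: rk_F3 6
Ȟ^0: (6−6)−0=0 ⇒ 0
Ȟ^1: (7−0)−6=1 ⇒ Z/3
Ȟ^2: (0−0)−0=0 ⇒ 0


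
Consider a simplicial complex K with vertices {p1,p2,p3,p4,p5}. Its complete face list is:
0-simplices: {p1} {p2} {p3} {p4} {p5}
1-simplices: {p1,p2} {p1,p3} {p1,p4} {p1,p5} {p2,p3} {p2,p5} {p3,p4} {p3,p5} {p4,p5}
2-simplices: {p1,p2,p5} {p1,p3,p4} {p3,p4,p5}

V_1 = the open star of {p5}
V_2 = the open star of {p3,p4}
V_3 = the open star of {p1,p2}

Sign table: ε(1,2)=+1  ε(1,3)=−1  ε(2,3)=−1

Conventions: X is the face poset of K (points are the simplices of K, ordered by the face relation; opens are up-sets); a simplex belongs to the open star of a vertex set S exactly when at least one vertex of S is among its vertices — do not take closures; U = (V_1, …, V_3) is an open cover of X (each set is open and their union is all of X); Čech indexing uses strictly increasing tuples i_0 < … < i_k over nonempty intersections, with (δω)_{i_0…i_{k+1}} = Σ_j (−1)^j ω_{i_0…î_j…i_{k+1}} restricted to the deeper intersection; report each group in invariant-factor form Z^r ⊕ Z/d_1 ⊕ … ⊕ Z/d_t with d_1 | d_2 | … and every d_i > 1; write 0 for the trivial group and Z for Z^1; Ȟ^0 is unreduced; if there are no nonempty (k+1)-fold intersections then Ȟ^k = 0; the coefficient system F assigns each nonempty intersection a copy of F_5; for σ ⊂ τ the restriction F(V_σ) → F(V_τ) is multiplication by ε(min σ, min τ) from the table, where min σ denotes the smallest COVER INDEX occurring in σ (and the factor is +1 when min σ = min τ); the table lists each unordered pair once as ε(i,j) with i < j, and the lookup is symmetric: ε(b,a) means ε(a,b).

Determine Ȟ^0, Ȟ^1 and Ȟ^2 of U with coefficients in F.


nerve simplices:
  V1={{p5},{p1,p5},{p2,p5},{p3,p5},{p4,p5},{p1,p2,p5},{p3,p4,p5}} V2={{p3},{p4},{p1,p3},{p1,p4},{p2,p3},{p3,p4},{p3,p5},{p4,p5},{p1,p3,p4},{p3,p4,p5}} V3={{p1},{p2},{p1,p2},{p1,p3},{p1,p4},{p1,p5},{p2,p3},{p2,p5},{p1,p2,p5},{p1,p3,p4}}
  V12={{p3,p5},{p4,p5},{p3,p4,p5}} V13={{p1,p5},{p2,p5},{p1,p2,p5}} V23={{p1,p3},{p1,p4},{p2,p3},{p1,p3,p4}}
C dims 3,3; δ0: rk_F5 2
degree 0: 3−2−0 = 1 → Ȟ^0 ≅ Z/5
degree 1: 3−0−2 = 1 → Ȟ^1 ≅ Z/5
degree 2: 0−0−0 = 0 → Ȟ^2 ≅ 0

Ȟ^0 = Z/5; Ȟ^1 = Z/5; Ȟ^2 = 0


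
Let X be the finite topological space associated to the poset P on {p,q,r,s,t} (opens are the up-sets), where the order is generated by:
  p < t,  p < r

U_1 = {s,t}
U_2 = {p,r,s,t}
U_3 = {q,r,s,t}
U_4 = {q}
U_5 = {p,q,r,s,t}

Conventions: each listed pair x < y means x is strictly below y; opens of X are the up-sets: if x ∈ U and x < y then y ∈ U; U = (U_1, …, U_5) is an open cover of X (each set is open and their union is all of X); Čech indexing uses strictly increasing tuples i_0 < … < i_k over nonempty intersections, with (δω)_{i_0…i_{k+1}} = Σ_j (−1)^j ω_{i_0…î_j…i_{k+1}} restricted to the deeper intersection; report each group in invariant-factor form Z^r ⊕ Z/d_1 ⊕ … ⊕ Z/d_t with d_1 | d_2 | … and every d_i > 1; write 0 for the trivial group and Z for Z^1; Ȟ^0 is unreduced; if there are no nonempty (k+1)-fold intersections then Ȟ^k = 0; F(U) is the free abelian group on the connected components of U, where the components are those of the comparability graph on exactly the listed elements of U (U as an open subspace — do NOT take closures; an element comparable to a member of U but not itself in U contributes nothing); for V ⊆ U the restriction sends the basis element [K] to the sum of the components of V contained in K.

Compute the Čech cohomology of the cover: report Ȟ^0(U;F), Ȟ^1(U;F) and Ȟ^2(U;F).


Ȟ^0(U;F) ≅ Z^3; Ȟ^1(U;F) ≅ 0; Ȟ^2(U;F) ≅ 0

cover nerve:
  U12={s,t} U13={s,t} U15={s,t} U23={r,s,t} U25={p,r,s,t} U34={q} U35={q,r,s,t} U45={q}
  U123={s,t} U125={s,t} U135={s,t} U235={r,s,t} U345={q}
  U1235={s,t}
components per intersection:
  U1: {s} {t}
  U2: {p,r,t} {s}
  U3: {q} {r} {s} {t}
  U4: {q}
  U5: {p,r,t} {q} {s}
  U12: {s} {t}
  U13: {s} {t}
  U15: {s} {t}
  U23: {r} {s} {t}
  U25: {p,r,t} {s}
  U34: {q}
  U35: {q} {r} {s} {t}
  U45: {q}
  U123: {s} {t}
  U125: {s} {t}
  U135: {s} {t}
  U235: {r} {s} {t}
  U345: {q}
  U1235: {s} {t}
C dims 12,17,10,2; δ0: rk 9, SNF 1^9; δ1: rk 8, SNF 1^8; δ2: rk 2, SNF 1^2
Ȟ^0: (12−9)−0=3 ⇒ Z^3
Ȟ^1: (17−8)−9=0 ⇒ 0
Ȟ^2: (10−2)−8=0 ⇒ 0


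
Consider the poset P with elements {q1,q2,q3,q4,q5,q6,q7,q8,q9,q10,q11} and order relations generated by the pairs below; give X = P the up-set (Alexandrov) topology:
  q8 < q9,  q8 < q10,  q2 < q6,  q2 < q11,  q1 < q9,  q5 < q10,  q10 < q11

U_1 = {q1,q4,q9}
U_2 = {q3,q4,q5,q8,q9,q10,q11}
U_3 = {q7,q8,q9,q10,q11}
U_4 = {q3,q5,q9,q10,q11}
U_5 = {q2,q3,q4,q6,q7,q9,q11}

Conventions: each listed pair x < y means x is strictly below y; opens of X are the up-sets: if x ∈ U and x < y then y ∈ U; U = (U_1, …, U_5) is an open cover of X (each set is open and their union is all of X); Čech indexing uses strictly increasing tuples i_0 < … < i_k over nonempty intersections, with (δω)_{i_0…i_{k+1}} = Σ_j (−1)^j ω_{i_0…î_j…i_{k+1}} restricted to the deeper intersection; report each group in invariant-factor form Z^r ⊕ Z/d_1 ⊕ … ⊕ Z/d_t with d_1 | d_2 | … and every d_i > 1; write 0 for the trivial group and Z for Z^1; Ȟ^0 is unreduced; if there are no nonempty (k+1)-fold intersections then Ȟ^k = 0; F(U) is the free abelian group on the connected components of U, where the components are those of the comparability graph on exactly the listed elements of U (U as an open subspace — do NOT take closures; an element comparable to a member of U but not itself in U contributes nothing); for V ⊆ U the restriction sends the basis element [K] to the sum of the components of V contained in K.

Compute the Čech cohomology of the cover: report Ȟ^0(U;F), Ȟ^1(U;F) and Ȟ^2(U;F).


cover nerve:
  U12={q4,q9} U13={q9} U14={q9} U15={q4,q9} U23={q8,q9,q10,q11} U24={q3,q5,q9,q10,q11} U25={q3,q4,q9,q11} U34={q9,q10,q11} U35={q7,q9,q11} U45={q3,q9,q11}
  U123={q9} U124={q9} U125={q4,q9} U134={q9} U135={q9} U145={q9} U234={q9,q10,q11} U235={q9,q11} U245={q3,q9,q11} U345={q9,q11}
  U1234={q9} U1235={q9} U1245={q9} U1345={q9} U2345={q9,q11}
  U12345={q9}
components per intersection:
  U1: {q1,q9} {q4}
  U2: {q3} {q4} {q5,q8,q9,q10,q11}
  U3: {q7} {q8,q9,q10,q11}
  U4: {q3} {q5,q10,q11} {q9}
  U5: {q2,q6,q11} {q3} {q4} {q7} {q9}
  U12: {q4} {q9}
  U13: {q9}
  U14: {q9}
  U15: {q4} {q9}
  U23: {q8,q9,q10,q11}
  U24: {q3} {q5,q10,q11} {q9}
  U25: {q3} {q4} {q9} {q11}
  U34: {q9} {q10,q11}
  U35: {q7} {q9} {q11}
  U45: {q3} {q9} {q11}
  U123: {q9}
  U124: {q9}
  U125: {q4} {q9}
  U134: {q9}
  U135: {q9}
  U145: {q9}
  U234: {q9} {q10,q11}
  U235: {q9} {q11}
  U245: {q3} {q9} {q11}
  U345: {q9} {q11}
  U1234: {q9}
  U1235: {q9}
  U1245: {q9}
  U1345: {q9}
  U2345: {q9} {q11}
  U12345: {q9}
C dims 15,22,16,6; δ0: rk 11, SNF 1^11; δ1: rk 11, SNF 1^11; δ2: rk 5, SNF 1^5
Ȟ^0: (15−11)−0=4 ⇒ Z^4
Ȟ^1: (22−11)−11=0 ⇒ 0
Ȟ^2: (16−5)−11=0 ⇒ 0

Ȟ^0(U;F) ≅ Z^4, Ȟ^1(U;F) ≅ 0 and Ȟ^2(U;F) ≅ 0


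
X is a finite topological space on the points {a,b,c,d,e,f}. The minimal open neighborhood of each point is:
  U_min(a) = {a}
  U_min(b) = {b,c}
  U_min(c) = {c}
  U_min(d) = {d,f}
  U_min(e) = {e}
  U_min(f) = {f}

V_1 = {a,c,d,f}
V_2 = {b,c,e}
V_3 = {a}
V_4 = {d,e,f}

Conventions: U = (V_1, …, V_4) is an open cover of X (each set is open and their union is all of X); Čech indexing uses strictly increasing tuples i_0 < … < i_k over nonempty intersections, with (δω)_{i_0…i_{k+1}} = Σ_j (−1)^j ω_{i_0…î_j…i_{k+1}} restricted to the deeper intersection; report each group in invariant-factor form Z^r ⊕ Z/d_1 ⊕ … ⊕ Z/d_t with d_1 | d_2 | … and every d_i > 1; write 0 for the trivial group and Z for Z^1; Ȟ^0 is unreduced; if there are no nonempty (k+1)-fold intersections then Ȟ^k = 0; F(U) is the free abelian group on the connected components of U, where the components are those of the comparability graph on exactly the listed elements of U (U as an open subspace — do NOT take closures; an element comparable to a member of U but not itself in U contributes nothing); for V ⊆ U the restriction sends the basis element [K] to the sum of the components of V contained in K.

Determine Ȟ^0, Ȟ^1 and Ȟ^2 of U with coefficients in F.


Ȟ^0(U;F) ≅ Z^4, Ȟ^1(U;F) ≅ 0, Ȟ^2(U;F) ≅ 0

nerve of the cover:
  V12={c} V13={a} V14={d,f} V24={e}
components per intersection:
  V1: {a} {c} {d,f}
  V2: {b,c} {e}
  V3: {a}
  V4: {d,f} {e}
  V12: {c}
  V13: {a}
  V14: {d,f}
  V24: {e}
C dims 8,4; δ0: rk 4, SNF 1^4
Ȟ^0 = (8 − 4) − 0 = 4, so Ȟ^0 ≅ Z^4
Ȟ^1 = (4 − 0) − 4 = 0, so Ȟ^1 ≅ 0
Ȟ^2 = (0 − 0) − 0 = 0, so Ȟ^2 ≅ 0


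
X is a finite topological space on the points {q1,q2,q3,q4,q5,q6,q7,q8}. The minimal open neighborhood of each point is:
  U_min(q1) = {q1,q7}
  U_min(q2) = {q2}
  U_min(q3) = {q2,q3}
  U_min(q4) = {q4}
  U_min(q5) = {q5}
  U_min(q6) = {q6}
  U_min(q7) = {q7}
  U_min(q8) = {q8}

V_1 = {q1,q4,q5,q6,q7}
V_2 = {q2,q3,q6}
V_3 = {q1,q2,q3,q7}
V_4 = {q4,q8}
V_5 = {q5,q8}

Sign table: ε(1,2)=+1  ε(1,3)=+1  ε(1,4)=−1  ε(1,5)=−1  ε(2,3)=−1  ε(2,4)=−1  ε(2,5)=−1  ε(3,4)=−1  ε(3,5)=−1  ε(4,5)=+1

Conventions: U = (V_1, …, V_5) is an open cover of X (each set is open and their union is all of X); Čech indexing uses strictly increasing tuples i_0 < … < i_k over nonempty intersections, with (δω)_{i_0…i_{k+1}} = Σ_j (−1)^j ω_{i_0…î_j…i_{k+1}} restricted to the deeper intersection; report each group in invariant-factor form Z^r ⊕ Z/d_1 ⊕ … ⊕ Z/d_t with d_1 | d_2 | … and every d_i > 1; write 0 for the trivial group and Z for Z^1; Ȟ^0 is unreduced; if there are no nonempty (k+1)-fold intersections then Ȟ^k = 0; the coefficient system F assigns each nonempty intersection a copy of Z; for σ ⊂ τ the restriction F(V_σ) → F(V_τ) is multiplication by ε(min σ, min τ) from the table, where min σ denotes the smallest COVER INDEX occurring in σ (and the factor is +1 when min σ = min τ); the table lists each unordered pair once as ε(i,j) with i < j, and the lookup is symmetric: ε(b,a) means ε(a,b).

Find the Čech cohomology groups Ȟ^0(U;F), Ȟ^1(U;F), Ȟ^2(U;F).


nonempty intersections:
  V12={q6} V13={q1,q7} V14={q4} V15={q5} V23={q2,q3} V45={q8}
C dims 5,6; δ0: rk 5, SNF 1^4·2
Ȟ^0: (5−5)−0=0 ⇒ 0
Ȟ^1: (6−0)−5=1 plus torsion [2] ⇒ Z ⊕ Z/2
Ȟ^2: (0−0)−0=0 ⇒ 0

Ȟ^0 ≅ 0,  Ȟ^1 ≅ Z ⊕ Z/2,  Ȟ^2 ≅ 0


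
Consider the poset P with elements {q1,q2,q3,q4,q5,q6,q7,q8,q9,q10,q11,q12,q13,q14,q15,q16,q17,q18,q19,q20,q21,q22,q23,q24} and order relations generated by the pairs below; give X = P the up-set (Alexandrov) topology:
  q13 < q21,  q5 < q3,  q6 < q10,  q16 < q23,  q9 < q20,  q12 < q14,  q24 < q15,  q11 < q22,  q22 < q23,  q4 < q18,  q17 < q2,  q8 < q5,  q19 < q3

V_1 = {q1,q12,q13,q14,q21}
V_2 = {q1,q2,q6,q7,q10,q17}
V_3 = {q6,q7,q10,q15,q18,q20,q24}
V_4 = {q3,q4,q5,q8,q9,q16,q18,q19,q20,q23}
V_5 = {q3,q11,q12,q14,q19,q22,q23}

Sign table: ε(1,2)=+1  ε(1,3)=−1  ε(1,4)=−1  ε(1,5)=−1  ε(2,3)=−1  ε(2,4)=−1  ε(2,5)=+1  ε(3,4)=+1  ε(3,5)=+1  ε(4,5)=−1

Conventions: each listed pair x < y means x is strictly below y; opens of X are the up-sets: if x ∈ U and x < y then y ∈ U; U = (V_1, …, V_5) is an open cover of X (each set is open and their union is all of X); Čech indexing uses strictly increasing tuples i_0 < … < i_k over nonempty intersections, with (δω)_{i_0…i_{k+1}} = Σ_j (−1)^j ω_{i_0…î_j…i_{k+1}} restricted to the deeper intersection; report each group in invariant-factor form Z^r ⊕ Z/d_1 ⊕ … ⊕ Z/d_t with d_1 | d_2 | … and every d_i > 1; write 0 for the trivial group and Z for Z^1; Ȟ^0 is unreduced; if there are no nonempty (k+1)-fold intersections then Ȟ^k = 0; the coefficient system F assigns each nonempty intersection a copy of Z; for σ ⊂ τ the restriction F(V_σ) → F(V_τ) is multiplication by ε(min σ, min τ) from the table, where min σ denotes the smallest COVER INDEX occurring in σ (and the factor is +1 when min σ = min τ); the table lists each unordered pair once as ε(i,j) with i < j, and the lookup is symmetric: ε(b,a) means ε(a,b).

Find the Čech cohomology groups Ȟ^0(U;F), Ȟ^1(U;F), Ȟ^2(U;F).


nerve simplices:
  V12={q1} V15={q12,q14} V23={q6,q7,q10} V34={q18,q20} V45={q3,q19,q23}
C dims 5,5; δ0: rk 5, SNF 1^4·2
degree 0: 5−5−0 = 0 → Ȟ^0 ≅ 0
degree 1: 5−0−5 = 0 plus torsion [2] → Ȟ^1 ≅ Z/2
degree 2: 0−0−0 = 0 → Ȟ^2 ≅ 0

Ȟ^0(U;F) ≅ 0,  Ȟ^1(U;F) ≅ Z/2,  Ȟ^2(U;F) ≅ 0


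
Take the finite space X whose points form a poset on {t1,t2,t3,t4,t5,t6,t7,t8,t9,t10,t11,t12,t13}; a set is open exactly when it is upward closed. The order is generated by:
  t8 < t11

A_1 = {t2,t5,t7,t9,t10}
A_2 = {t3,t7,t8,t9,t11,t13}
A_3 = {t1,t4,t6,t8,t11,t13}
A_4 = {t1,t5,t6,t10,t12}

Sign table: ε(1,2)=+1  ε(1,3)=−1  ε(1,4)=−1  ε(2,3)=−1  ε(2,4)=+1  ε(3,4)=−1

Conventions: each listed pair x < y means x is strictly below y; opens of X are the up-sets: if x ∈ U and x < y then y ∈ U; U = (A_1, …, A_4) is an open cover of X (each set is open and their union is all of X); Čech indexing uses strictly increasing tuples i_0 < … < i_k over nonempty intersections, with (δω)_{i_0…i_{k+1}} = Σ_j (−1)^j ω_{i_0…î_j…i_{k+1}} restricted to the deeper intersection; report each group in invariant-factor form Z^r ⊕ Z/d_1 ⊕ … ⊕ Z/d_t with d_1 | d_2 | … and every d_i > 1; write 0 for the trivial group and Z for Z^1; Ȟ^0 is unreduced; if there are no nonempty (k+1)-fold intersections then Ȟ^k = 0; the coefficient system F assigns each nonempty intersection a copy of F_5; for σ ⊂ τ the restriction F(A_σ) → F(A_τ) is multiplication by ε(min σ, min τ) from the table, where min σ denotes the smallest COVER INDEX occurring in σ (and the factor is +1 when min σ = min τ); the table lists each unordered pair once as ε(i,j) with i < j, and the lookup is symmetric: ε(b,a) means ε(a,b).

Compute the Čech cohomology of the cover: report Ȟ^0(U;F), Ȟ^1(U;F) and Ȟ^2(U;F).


cover nerve:
  A12={t7,t9} A14={t5,t10} A23={t8,t11,t13} A34={t1,t6}
C dims 4,4; δ0: rk_F5 4
Ȟ^0: (4−4)−0=0 ⇒ 0
Ȟ^1: (4−0)−4=0 ⇒ 0
Ȟ^2: (0−0)−0=0 ⇒ 0

Ȟ^0 ≅ 0, Ȟ^1 ≅ 0, Ȟ^2 ≅ 0


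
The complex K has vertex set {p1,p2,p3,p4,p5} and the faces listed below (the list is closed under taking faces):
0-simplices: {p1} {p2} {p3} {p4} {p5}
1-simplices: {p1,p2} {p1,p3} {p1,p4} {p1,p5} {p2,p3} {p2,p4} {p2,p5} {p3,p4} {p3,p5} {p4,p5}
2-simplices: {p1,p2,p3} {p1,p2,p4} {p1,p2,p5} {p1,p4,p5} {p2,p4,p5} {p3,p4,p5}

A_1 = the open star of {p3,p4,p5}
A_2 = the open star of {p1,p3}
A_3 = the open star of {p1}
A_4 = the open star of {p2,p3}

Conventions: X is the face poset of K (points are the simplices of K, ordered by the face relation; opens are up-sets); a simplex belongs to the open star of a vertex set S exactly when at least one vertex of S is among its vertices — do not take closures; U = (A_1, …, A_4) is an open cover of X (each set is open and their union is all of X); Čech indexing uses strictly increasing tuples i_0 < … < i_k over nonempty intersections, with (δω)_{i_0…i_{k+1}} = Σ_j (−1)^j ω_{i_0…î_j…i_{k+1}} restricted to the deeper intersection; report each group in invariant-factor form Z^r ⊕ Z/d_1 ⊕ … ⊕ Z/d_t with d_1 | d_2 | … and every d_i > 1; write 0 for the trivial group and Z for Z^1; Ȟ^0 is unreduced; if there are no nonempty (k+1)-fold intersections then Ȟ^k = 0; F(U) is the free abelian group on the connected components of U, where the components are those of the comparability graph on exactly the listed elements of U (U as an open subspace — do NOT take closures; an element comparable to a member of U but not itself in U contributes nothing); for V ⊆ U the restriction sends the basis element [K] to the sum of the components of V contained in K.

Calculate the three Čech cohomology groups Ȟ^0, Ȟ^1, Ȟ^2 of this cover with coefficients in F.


Ȟ^0 = Z, Ȟ^1 = Z and Ȟ^2 = Z

cover nerve:
  A1={{p3},{p4},{p5},{p1,p3},{p1,p4},{p1,p5},{p2,p3},{p2,p4},{p2,p5},{p3,p4},{p3,p5},{p4,p5},{p1,p2,p3},{p1,p2,p4},{p1,p2,p5},{p1,p4,p5},{p2,p4,p5},{p3,p4,p5}} A2={{p1},{p3},{p1,p2},{p1,p3},{p1,p4},{p1,p5},{p2,p3},{p3,p4},{p3,p5},{p1,p2,p3},{p1,p2,p4},{p1,p2,p5},{p1,p4,p5},{p3,p4,p5}} A3={{p1},{p1,p2},{p1,p3},{p1,p4},{p1,p5},{p1,p2,p3},{p1,p2,p4},{p1,p2,p5},{p1,p4,p5}} A4={{p2},{p3},{p1,p2},{p1,p3},{p2,p3},{p2,p4},{p2,p5},{p3,p4},{p3,p5},{p1,p2,p3},{p1,p2,p4},{p1,p2,p5},{p2,p4,p5},{p3,p4,p5}}
  A12={{p3},{p1,p3},{p1,p4},{p1,p5},{p2,p3},{p3,p4},{p3,p5},{p1,p2,p3},{p1,p2,p4},{p1,p2,p5},{p1,p4,p5},{p3,p4,p5}} A13={{p1,p3},{p1,p4},{p1,p5},{p1,p2,p3},{p1,p2,p4},{p1,p2,p5},{p1,p4,p5}} A14={{p3},{p1,p3},{p2,p3},{p2,p4},{p2,p5},{p3,p4},{p3,p5},{p1,p2,p3},{p1,p2,p4},{p1,p2,p5},{p2,p4,p5},{p3,p4,p5}} A23={{p1},{p1,p2},{p1,p3},{p1,p4},{p1,p5},{p1,p2,p3},{p1,p2,p4},{p1,p2,p5},{p1,p4,p5}} A24={{p3},{p1,p2},{p1,p3},{p2,p3},{p3,p4},{p3,p5},{p1,p2,p3},{p1,p2,p4},{p1,p2,p5},{p3,p4,p5}} A34={{p1,p2},{p1,p3},{p1,p2,p3},{p1,p2,p4},{p1,p2,p5}}
  A123={{p1,p3},{p1,p4},{p1,p5},{p1,p2,p3},{p1,p2,p4},{p1,p2,p5},{p1,p4,p5}} A124={{p3},{p1,p3},{p2,p3},{p3,p4},{p3,p5},{p1,p2,p3},{p1,p2,p4},{p1,p2,p5},{p3,p4,p5}} A134={{p1,p3},{p1,p2,p3},{p1,p2,p4},{p1,p2,p5}} A234={{p1,p2},{p1,p3},{p1,p2,p3},{p1,p2,p4},{p1,p2,p5}}
  A1234={{p1,p3},{p1,p2,p3},{p1,p2,p4},{p1,p2,p5}}
components per intersection:
  A1: {{p3},{p4},{p5},{p1,p3},{p1,p4},{p1,p5},{p2,p3},{p2,p4},{p2,p5},{p3,p4},{p3,p5},{p4,p5},{p1,p2,p3},{p1,p2,p4},{p1,p2,p5},{p1,p4,p5},{p2,p4,p5},{p3,p4,p5}}
  A2: {{p1},{p3},{p1,p2},{p1,p3},{p1,p4},{p1,p5},{p2,p3},{p3,p4},{p3,p5},{p1,p2,p3},{p1,p2,p4},{p1,p2,p5},{p1,p4,p5},{p3,p4,p5}}
  A3: {{p1},{p1,p2},{p1,p3},{p1,p4},{p1,p5},{p1,p2,p3},{p1,p2,p4},{p1,p2,p5},{p1,p4,p5}}
  A4: {{p2},{p3},{p1,p2},{p1,p3},{p2,p3},{p2,p4},{p2,p5},{p3,p4},{p3,p5},{p1,p2,p3},{p1,p2,p4},{p1,p2,p5},{p2,p4,p5},{p3,p4,p5}}
  A12: {{p3},{p1,p3},{p2,p3},{p3,p4},{p3,p5},{p1,p2,p3},{p3,p4,p5}} {{p1,p4},{p1,p5},{p1,p2,p4},{p1,p2,p5},{p1,p4,p5}}
  A13: {{p1,p3},{p1,p2,p3}} {{p1,p4},{p1,p5},{p1,p2,p4},{p1,p2,p5},{p1,p4,p5}}
  A14: {{p3},{p1,p3},{p2,p3},{p3,p4},{p3,p5},{p1,p2,p3},{p3,p4,p5}} {{p2,p4},{p2,p5},{p1,p2,p4},{p1,p2,p5},{p2,p4,p5}}
  A23: {{p1},{p1,p2},{p1,p3},{p1,p4},{p1,p5},{p1,p2,p3},{p1,p2,p4},{p1,p2,p5},{p1,p4,p5}}
  A24: {{p3},{p1,p2},{p1,p3},{p2,p3},{p3,p4},{p3,p5},{p1,p2,p3},{p1,p2,p4},{p1,p2,p5},{p3,p4,p5}}
  A34: {{p1,p2},{p1,p3},{p1,p2,p3},{p1,p2,p4},{p1,p2,p5}}
  A123: {{p1,p3},{p1,p2,p3}} {{p1,p4},{p1,p5},{p1,p2,p4},{p1,p2,p5},{p1,p4,p5}}
  A124: {{p3},{p1,p3},{p2,p3},{p3,p4},{p3,p5},{p1,p2,p3},{p3,p4,p5}} {{p1,p2,p4}} {{p1,p2,p5}}
  A134: {{p1,p3},{p1,p2,p3}} {{p1,p2,p4}} {{p1,p2,p5}}
  A234: {{p1,p2},{p1,p3},{p1,p2,p3},{p1,p2,p4},{p1,p2,p5}}
  A1234: {{p1,p3},{p1,p2,p3}} {{p1,p2,p4}} {{p1,p2,p5}}
C dims 4,9,9,3; δ0: rk 3, SNF 1^3; δ1: rk 5, SNF 1^5; δ2: rk 3, SNF 1^3
Ȟ^0: (4−3)−0=1 ⇒ Z
Ȟ^1: (9−5)−3=1 ⇒ Z
Ȟ^2: (9−3)−5=1 ⇒ Z


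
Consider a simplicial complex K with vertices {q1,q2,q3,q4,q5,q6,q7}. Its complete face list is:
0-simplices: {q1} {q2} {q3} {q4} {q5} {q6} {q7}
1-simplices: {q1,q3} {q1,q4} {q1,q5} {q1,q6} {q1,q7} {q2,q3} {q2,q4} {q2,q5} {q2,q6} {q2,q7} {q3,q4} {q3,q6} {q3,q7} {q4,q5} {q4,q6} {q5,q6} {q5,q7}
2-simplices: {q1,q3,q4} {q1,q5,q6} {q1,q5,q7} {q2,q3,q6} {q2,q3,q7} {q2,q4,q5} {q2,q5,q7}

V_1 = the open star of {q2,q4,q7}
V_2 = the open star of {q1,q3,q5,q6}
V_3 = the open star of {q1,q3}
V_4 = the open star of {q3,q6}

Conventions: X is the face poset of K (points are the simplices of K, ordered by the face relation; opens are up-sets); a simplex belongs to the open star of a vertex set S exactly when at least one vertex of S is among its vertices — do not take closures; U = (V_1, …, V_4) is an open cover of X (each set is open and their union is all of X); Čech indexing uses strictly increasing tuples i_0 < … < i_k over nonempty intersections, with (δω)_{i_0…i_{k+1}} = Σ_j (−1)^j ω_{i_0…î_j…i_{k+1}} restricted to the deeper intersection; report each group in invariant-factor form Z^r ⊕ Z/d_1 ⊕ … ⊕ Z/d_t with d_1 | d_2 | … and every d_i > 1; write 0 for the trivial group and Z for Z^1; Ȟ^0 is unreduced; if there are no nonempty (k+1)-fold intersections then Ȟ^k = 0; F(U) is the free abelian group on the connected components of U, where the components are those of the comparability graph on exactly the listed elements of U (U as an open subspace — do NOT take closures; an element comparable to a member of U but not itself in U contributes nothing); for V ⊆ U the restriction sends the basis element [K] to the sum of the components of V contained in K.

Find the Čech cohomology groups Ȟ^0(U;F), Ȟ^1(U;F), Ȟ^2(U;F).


Ȟ^0(U;F) ≅ Z,  Ȟ^1(U;F) ≅ Z^3,  Ȟ^2(U;F) ≅ 0

nerve of the cover:
  V1={{q2},{q4},{q7},{q1,q4},{q1,q7},{q2,q3},{q2,q4},{q2,q5},{q2,q6},{q2,q7},{q3,q4},{q3,q7},{q4,q5},{q4,q6},{q5,q7},{q1,q3,q4},{q1,q5,q7},{q2,q3,q6},{q2,q3,q7},{q2,q4,q5},{q2,q5,q7}} V2={{q1},{q3},{q5},{q6},{q1,q3},{q1,q4},{q1,q5},{q1,q6},{q1,q7},{q2,q3},{q2,q5},{q2,q6},{q3,q4},{q3,q6},{q3,q7},{q4,q5},{q4,q6},{q5,q6},{q5,q7},{q1,q3,q4},{q1,q5,q6},{q1,q5,q7},{q2,q3,q6},{q2,q3,q7},{q2,q4,q5},{q2,q5,q7}} V3={{q1},{q3},{q1,q3},{q1,q4},{q1,q5},{q1,q6},{q1,q7},{q2,q3},{q3,q4},{q3,q6},{q3,q7},{q1,q3,q4},{q1,q5,q6},{q1,q5,q7},{q2,q3,q6},{q2,q3,q7}} V4={{q3},{q6},{q1,q3},{q1,q6},{q2,q3},{q2,q6},{q3,q4},{q3,q6},{q3,q7},{q4,q6},{q5,q6},{q1,q3,q4},{q1,q5,q6},{q2,q3,q6},{q2,q3,q7}}
  V12={{q1,q4},{q1,q7},{q2,q3},{q2,q5},{q2,q6},{q3,q4},{q3,q7},{q4,q5},{q4,q6},{q5,q7},{q1,q3,q4},{q1,q5,q7},{q2,q3,q6},{q2,q3,q7},{q2,q4,q5},{q2,q5,q7}} V13={{q1,q4},{q1,q7},{q2,q3},{q3,q4},{q3,q7},{q1,q3,q4},{q1,q5,q7},{q2,q3,q6},{q2,q3,q7}} V14={{q2,q3},{q2,q6},{q3,q4},{q3,q7},{q4,q6},{q1,q3,q4},{q2,q3,q6},{q2,q3,q7}} V23={{q1},{q3},{q1,q3},{q1,q4},{q1,q5},{q1,q6},{q1,q7},{q2,q3},{q3,q4},{q3,q6},{q3,q7},{q1,q3,q4},{q1,q5,q6},{q1,q5,q7},{q2,q3,q6},{q2,q3,q7}} V24={{q3},{q6},{q1,q3},{q1,q6},{q2,q3},{q2,q6},{q3,q4},{q3,q6},{q3,q7},{q4,q6},{q5,q6},{q1,q3,q4},{q1,q5,q6},{q2,q3,q6},{q2,q3,q7}} V34={{q3},{q1,q3},{q1,q6},{q2,q3},{q3,q4},{q3,q6},{q3,q7},{q1,q3,q4},{q1,q5,q6},{q2,q3,q6},{q2,q3,q7}}
  V123={{q1,q4},{q1,q7},{q2,q3},{q3,q4},{q3,q7},{q1,q3,q4},{q1,q5,q7},{q2,q3,q6},{q2,q3,q7}} V124={{q2,q3},{q2,q6},{q3,q4},{q3,q7},{q4,q6},{q1,q3,q4},{q2,q3,q6},{q2,q3,q7}} V134={{q2,q3},{q3,q4},{q3,q7},{q1,q3,q4},{q2,q3,q6},{q2,q3,q7}} V234={{q3},{q1,q3},{q1,q6},{q2,q3},{q3,q4},{q3,q6},{q3,q7},{q1,q3,q4},{q1,q5,q6},{q2,q3,q6},{q2,q3,q7}}
  V1234={{q2,q3},{q3,q4},{q3,q7},{q1,q3,q4},{q2,q3,q6},{q2,q3,q7}}
components per intersection:
  V1: {{q2},{q4},{q7},{q1,q4},{q1,q7},{q2,q3},{q2,q4},{q2,q5},{q2,q6},{q2,q7},{q3,q4},{q3,q7},{q4,q5},{q4,q6},{q5,q7},{q1,q3,q4},{q1,q5,q7},{q2,q3,q6},{q2,q3,q7},{q2,q4,q5},{q2,q5,q7}}
  V2: {{q1},{q3},{q5},{q6},{q1,q3},{q1,q4},{q1,q5},{q1,q6},{q1,q7},{q2,q3},{q2,q5},{q2,q6},{q3,q4},{q3,q6},{q3,q7},{q4,q5},{q4,q6},{q5,q6},{q5,q7},{q1,q3,q4},{q1,q5,q6},{q1,q5,q7},{q2,q3,q6},{q2,q3,q7},{q2,q4,q5},{q2,q5,q7}}
  V3: {{q1},{q3},{q1,q3},{q1,q4},{q1,q5},{q1,q6},{q1,q7},{q2,q3},{q3,q4},{q3,q6},{q3,q7},{q1,q3,q4},{q1,q5,q6},{q1,q5,q7},{q2,q3,q6},{q2,q3,q7}}
  V4: {{q3},{q6},{q1,q3},{q1,q6},{q2,q3},{q2,q6},{q3,q4},{q3,q6},{q3,q7},{q4,q6},{q5,q6},{q1,q3,q4},{q1,q5,q6},{q2,q3,q6},{q2,q3,q7}}
  V12: {{q1,q4},{q3,q4},{q1,q3,q4}} {{q1,q7},{q2,q5},{q4,q5},{q5,q7},{q1,q5,q7},{q2,q4,q5},{q2,q5,q7}} {{q2,q3},{q2,q6},{q3,q7},{q2,q3,q6},{q2,q3,q7}} {{q4,q6}}
  V13: {{q1,q4},{q3,q4},{q1,q3,q4}} {{q1,q7},{q1,q5,q7}} {{q2,q3},{q3,q7},{q2,q3,q6},{q2,q3,q7}}
  V14: {{q2,q3},{q2,q6},{q3,q7},{q2,q3,q6},{q2,q3,q7}} {{q3,q4},{q1,q3,q4}} {{q4,q6}}
  V23: {{q1},{q3},{q1,q3},{q1,q4},{q1,q5},{q1,q6},{q1,q7},{q2,q3},{q3,q4},{q3,q6},{q3,q7},{q1,q3,q4},{q1,q5,q6},{q1,q5,q7},{q2,q3,q6},{q2,q3,q7}}
  V24: {{q3},{q6},{q1,q3},{q1,q6},{q2,q3},{q2,q6},{q3,q4},{q3,q6},{q3,q7},{q4,q6},{q5,q6},{q1,q3,q4},{q1,q5,q6},{q2,q3,q6},{q2,q3,q7}}
  V34: {{q3},{q1,q3},{q2,q3},{q3,q4},{q3,q6},{q3,q7},{q1,q3,q4},{q2,q3,q6},{q2,q3,q7}} {{q1,q6},{q1,q5,q6}}
  V123: {{q1,q4},{q3,q4},{q1,q3,q4}} {{q1,q7},{q1,q5,q7}} {{q2,q3},{q3,q7},{q2,q3,q6},{q2,q3,q7}}
  V124: {{q2,q3},{q2,q6},{q3,q7},{q2,q3,q6},{q2,q3,q7}} {{q3,q4},{q1,q3,q4}} {{q4,q6}}
  V134: {{q2,q3},{q3,q7},{q2,q3,q6},{q2,q3,q7}} {{q3,q4},{q1,q3,q4}}
  V234: {{q3},{q1,q3},{q2,q3},{q3,q4},{q3,q6},{q3,q7},{q1,q3,q4},{q2,q3,q6},{q2,q3,q7}} {{q1,q6},{q1,q5,q6}}
  V1234: {{q2,q3},{q3,q7},{q2,q3,q6},{q2,q3,q7}} {{q3,q4},{q1,q3,q4}}
C dims 4,14,10,2; δ0: rk 3, SNF 1^3; δ1: rk 8, SNF 1^8; δ2: rk 2, SNF 1^2
Ȟ^0 = (4 − 3) − 0 = 1, so Ȟ^0 ≅ Z
Ȟ^1 = (14 − 8) − 3 = 3, so Ȟ^1 ≅ Z^3
Ȟ^2 = (10 − 2) − 8 = 0, so Ȟ^2 ≅ 0


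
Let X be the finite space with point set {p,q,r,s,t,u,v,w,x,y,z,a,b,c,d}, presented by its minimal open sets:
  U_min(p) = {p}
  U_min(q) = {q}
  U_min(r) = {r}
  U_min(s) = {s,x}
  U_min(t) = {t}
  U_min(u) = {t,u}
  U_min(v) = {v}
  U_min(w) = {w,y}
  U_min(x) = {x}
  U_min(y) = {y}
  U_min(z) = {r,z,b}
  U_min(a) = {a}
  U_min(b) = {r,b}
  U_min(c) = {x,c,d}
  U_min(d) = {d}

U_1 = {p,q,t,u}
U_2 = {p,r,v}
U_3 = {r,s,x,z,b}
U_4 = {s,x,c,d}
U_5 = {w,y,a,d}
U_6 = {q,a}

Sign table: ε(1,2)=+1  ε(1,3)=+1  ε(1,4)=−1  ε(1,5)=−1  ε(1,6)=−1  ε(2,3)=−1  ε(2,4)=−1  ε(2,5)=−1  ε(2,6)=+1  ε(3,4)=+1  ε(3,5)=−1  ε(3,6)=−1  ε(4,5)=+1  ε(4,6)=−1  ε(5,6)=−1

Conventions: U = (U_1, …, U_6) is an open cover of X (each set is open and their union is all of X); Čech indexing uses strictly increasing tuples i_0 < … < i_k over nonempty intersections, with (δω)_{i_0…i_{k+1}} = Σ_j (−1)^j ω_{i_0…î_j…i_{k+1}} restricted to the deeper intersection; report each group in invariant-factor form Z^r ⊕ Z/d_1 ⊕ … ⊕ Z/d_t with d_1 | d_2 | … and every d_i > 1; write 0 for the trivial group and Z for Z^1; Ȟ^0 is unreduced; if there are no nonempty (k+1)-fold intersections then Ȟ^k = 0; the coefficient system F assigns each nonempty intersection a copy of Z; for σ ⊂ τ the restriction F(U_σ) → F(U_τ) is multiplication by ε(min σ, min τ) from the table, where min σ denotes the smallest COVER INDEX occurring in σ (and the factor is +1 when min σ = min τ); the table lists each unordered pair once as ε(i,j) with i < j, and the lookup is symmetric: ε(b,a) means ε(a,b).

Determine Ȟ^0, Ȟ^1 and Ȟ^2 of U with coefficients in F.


Ȟ^0 = 0; Ȟ^1 = Z/2; Ȟ^2 = 0

cover nerve:
  U12={p} U16={q} U23={r} U34={s,x} U45={d} U56={a}
C dims 6,6; δ0: rk 6, SNF 1^5·2
Ȟ^0: (6−6)−0=0 ⇒ 0
Ȟ^1: (6−0)−6=0 plus torsion [2] ⇒ Z/2
Ȟ^2: (0−0)−0=0 ⇒ 0
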